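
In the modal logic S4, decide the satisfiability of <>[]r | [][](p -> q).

Satisfiable

1. <>[]r | [][](p -> q), 0
2. [][](p -> q), 0
3. [](p -> q), 0
4. p -> q, 0
5. q, 0
Accessibility: 0R0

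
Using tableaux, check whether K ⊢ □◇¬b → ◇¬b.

No, not valid

Tableau for the negation ¬(□◇¬b → ◇¬b):
1. ¬(□◇¬b → ◇¬b), 0
2. □◇¬b, 0   [¬→-rule on 1]
3. ¬◇¬b, 0   [¬→-rule on 1]
The negation has an open branch (countermodel exists).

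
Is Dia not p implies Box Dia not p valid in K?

No, not valid

Tableau for the negation not (Dia not p implies Box Dia not p):
1. not (Dia not p implies Box Dia not p), 0
2. Dia not p, 0
3. not Box Dia not p, 0
4. not p, 1
5. not Dia not p, 2
Accessibility: 0R1, 0R2
The negation has an open branch (countermodel exists).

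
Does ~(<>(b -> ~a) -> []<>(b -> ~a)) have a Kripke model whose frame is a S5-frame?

Unsatisfiable

1. ~(<>(b -> ~a) -> []<>(b -> ~a)), 0
2. <>(b -> ~a), 0   [~->-rule on 1]
3. ~[]<>(b -> ~a), 0   [~->-rule on 1]
4. b -> ~a, 1   [<>-rule on 2: fresh world 1, 0R1]
5. ~a, 1   [->-rule on 4 (branches; this branch)]
6. ~<>(b -> ~a), 2   [~[]-rule on 3: fresh world 2, 0R2]
7. ~(b -> ~a), 0   [~<>-rule on 6 via 2R0]
8. b, 0   [~->-rule on 7]
9. a, 0   [~->-rule on 7]
10. ~(b -> ~a), 1   [~<>-rule on 6 via 2R1]
11. b, 1   [~->-rule on 10]
12. a, 1   [~->-rule on 10]
Accessibility: 0R0, 0R1, 0R2, 1R0, 1R1, 1R2, 2R0, 2R1, 2R2
Branch closes: a and ~a both at 1.
All branches of the tableau close; one closing branch shown above.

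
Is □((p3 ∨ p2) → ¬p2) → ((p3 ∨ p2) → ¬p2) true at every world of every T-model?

Yes, valid

Tableau for the negation ¬(□((p3 ∨ p2) → ¬p2) → ((p3 ∨ p2) → ¬p2)):
1. ¬(□((p3 ∨ p2) → ¬p2) → ((p3 ∨ p2) → ¬p2)), u
2. □((p3 ∨ p2) → ¬p2), u   [¬→-rule on 1]
3. ¬((p3 ∨ p2) → ¬p2), u   [¬→-rule on 1]
4. p3 ∨ p2, u   [¬→-rule on 3]
5. p2, u   [¬→-rule on 3]
6. (p3 ∨ p2) → ¬p2, u   [□-rule on 2 via uRu]
7. ¬(p3 ∨ p2), u   [→-rule on 6 (branches; this branch)]
8. ¬p3, u   [¬∨-rule on 7]
9. ¬p2, u   [¬∨-rule on 7]
Accessibility: uRu
Branch closes: p2 and ¬p2 both at u.
Every branch of the negation's tableau closes; the branch above is one of them.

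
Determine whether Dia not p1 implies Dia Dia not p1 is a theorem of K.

Tableau for the negation not (Dia not p1 implies Dia Dia not p1):
1. not (Dia not p1 implies Dia Dia not p1), w0
2. Dia not p1, w0   [neg-implies-rule on 1]
3. not Dia Dia not p1, w0   [neg-implies-rule on 1]
4. not p1, w1   [Dia-rule on 2: fresh world w1, w0Rw1]
5. not Dia not p1, w1   [neg-Dia-rule on 3 via w0Rw1]
Accessibility: w0Rw1
The negation has an open branch (countermodel exists).

Not valid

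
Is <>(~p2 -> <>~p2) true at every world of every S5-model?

Tableau for the negation ~<>(~p2 -> <>~p2):
1. ~<>(~p2 -> <>~p2), w0
2. ~(~p2 -> <>~p2), w0
3. ~p2, w0
4. ~<>~p2, w0
5. p2, w0
Accessibility: w0Rw0
Branch closes: p2 and ~p2 both at w0.
Every branch of the negation's tableau closes; the branch above is one of them.

Valid in S5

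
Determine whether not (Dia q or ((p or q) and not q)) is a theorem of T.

Tableau for the negation Dia q or ((p or q) and not q):
1. Dia q or ((p or q) and not q), u
2. (p or q) and not q, u
3. p or q, u
4. not q, u
5. p, u
Accessibility: uRu
The negation has an open branch (countermodel exists).

Invalid (countermodel exists)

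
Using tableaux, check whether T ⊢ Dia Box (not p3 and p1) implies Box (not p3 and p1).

Not valid

Tableau for the negation not (Dia Box (not p3 and p1) implies Box (not p3 and p1)):
1. not (Dia Box (not p3 and p1) implies Box (not p3 and p1)), w0
2. Dia Box (not p3 and p1), w0
3. not Box (not p3 and p1), w0
4. Box (not p3 and p1), w1
5. not p3 and p1, w1
6. not p3, w1
7. p1, w1
8. not (not p3 and p1), w2
9. not p1, w2
Accessibility: w0Rw0, w0Rw1, w0Rw2, w1Rw1, w2Rw2
The negation has an open branch (countermodel exists).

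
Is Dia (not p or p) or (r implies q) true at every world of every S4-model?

Tableau for the negation not (Dia (not p or p) or (r implies q)):
1. not (Dia (not p or p) or (r implies q)), 0
2. not Dia (not p or p), 0
3. not (r implies q), 0
4. r, 0
5. not q, 0
6. not (not p or p), 0
7. p, 0
8. not p, 0
Accessibility: 0R0
Branch closes: p and not p both at 0.
All branches of the negation close; one closing branch shown above.

Valid in S4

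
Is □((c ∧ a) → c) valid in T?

Valid

Tableau for the negation ¬□((c ∧ a) → c):
1. ¬□((c ∧ a) → c), u
2. ¬((c ∧ a) → c), v   [¬□-rule on 1: fresh world v, uRv]
3. c ∧ a, v   [¬→-rule on 2]
4. ¬c, v   [¬→-rule on 2]
5. c, v   [∧-rule on 3]
6. a, v   [∧-rule on 3]
Accessibility: uRu, uRv, vRv
Branch closes: c and ¬c both at v.
All branches of the negation close; one closing branch shown above.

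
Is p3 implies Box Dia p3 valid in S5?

Valid in S5

Tableau for the negation not (p3 implies Box Dia p3):
1. not (p3 implies Box Dia p3), w0
2. p3, w0   [neg-implies-rule on 1]
3. not Box Dia p3, w0   [neg-implies-rule on 1]
4. not Dia p3, w1   [neg-Box-rule on 3: fresh world w1, w0Rw1]
5. not p3, w0   [neg-Dia-rule on 4 via w1Rw0]
Accessibility: w0Rw0, w0Rw1, w1Rw0, w1Rw1
Branch closes: p3 and not p3 both at w0.
Every branch of the negation's tableau closes; the branch above is one of them.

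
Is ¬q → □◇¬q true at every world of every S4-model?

No, not valid

Tableau for the negation ¬(¬q → □◇¬q):
1. ¬(¬q → □◇¬q), 0
2. ¬q, 0
3. ¬□◇¬q, 0
4. ¬◇¬q, 1
5. q, 1
Accessibility: 0R0, 0R1, 1R1
The negation has an open branch (countermodel exists).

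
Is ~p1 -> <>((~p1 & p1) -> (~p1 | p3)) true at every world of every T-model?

Valid

Tableau for the negation ~(~p1 -> <>((~p1 & p1) -> (~p1 | p3))):
1. ~(~p1 -> <>((~p1 & p1) -> (~p1 | p3))), u
2. ~p1, u   [~->-rule on 1]
3. ~<>((~p1 & p1) -> (~p1 | p3)), u   [~->-rule on 1]
4. ~((~p1 & p1) -> (~p1 | p3)), u   [~<>-rule on 3 via uRu]
5. ~p1 & p1, u   [~->-rule on 4]
6. ~(~p1 | p3), u   [~->-rule on 4]
7. p1, u   [&-rule on 5]
Accessibility: uRu
Branch closes: p1 and ~p1 both at u.
Every branch of the negation's tableau closes; the branch above is one of them.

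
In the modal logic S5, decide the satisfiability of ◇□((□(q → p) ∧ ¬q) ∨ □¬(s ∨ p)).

1. ◇□((□(q → p) ∧ ¬q) ∨ □¬(s ∨ p)), u
2. □((□(q → p) ∧ ¬q) ∨ □¬(s ∨ p)), v
3. (□(q → p) ∧ ¬q) ∨ □¬(s ∨ p), u
4. (□(q → p) ∧ ¬q) ∨ □¬(s ∨ p), v
5. □¬(s ∨ p), u
6. ¬(s ∨ p), u
7. ¬s, u
8. ¬p, u
9. ¬(s ∨ p), v
10. ¬s, v
11. ¬p, v
12. □¬(s ∨ p), v
Accessibility: uRu, uRv, vRu, vRv

Yes, satisfiable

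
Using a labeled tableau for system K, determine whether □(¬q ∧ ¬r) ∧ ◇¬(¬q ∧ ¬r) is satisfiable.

1. □(¬q ∧ ¬r) ∧ ◇¬(¬q ∧ ¬r), u
2. □(¬q ∧ ¬r), u
3. ◇¬(¬q ∧ ¬r), u
4. ¬(¬q ∧ ¬r), v
5. ¬q ∧ ¬r, v
6. ¬q, v
7. ¬r, v
8. r, v
Accessibility: uRv
Branch closes: r and ¬r both at v.
All branches of the tableau close; one closing branch shown above.

No, unsatisfiable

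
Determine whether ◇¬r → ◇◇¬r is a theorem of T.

Tableau for the negation ¬(◇¬r → ◇◇¬r):
1. ¬(◇¬r → ◇◇¬r), 0
2. ◇¬r, 0   [¬→-rule on 1]
3. ¬◇◇¬r, 0   [¬→-rule on 1]
4. ¬◇¬r, 0   [¬◇-rule on 3 via 0R0]
5. r, 0   [¬◇-rule on 4 via 0R0]
6. ¬r, 1   [◇-rule on 2: fresh world 1, 0R1]
7. ¬◇¬r, 1   [¬◇-rule on 3 via 0R1]
8. r, 1   [¬◇-rule on 4 via 0R1]
Accessibility: 0R0, 0R1, 1R1
Branch closes: r and ¬r both at 1.
Every branch of the negation's tableau closes; the branch above is one of them.

Valid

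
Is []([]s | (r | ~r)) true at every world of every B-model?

Valid in B

Tableau for the negation ~[]([]s | (r | ~r)):
1. ~[]([]s | (r | ~r)), w0
2. ~([]s | (r | ~r)), w1   [~[]-rule on 1: fresh world w1, w0Rw1]
3. ~[]s, w1   [~|-rule on 2]
4. ~(r | ~r), w1   [~|-rule on 2]
5. ~r, w1   [~|-rule on 4]
6. r, w1   [~|-rule on 4]
Accessibility: w0Rw0, w0Rw1, w1Rw0, w1Rw1
Branch closes: r and ~r both at w1.
Every branch of the negation's tableau closes; the branch above is one of them.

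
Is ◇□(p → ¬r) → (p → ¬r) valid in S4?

Invalid (countermodel exists)

Tableau for the negation ¬(◇□(p → ¬r) → (p → ¬r)):
1. ¬(◇□(p → ¬r) → (p → ¬r)), 0
2. ◇□(p → ¬r), 0
3. ¬(p → ¬r), 0
4. p, 0
5. r, 0
6. □(p → ¬r), 1
7. p → ¬r, 1
8. ¬r, 1
Accessibility: 0R0, 0R1, 1R1
The negation has an open branch (countermodel exists).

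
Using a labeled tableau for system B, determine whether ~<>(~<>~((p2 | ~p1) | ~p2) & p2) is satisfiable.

1. ~<>(~<>~((p2 | ~p1) | ~p2) & p2), u
2. ~(~<>~((p2 | ~p1) | ~p2) & p2), u
3. ~p2, u
Accessibility: uRu

Satisfiable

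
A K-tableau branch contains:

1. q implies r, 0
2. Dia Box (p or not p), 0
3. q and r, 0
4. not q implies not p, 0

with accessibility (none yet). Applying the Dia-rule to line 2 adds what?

a fresh world 1 with 0R1, and Box (p or not p) at 1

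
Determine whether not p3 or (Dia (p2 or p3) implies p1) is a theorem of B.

No, not valid

Tableau for the negation not (not p3 or (Dia (p2 or p3) implies p1)):
1. not (not p3 or (Dia (p2 or p3) implies p1)), w0
2. p3, w0   [neg-or-rule on 1]
3. not (Dia (p2 or p3) implies p1), w0   [neg-or-rule on 1]
4. Dia (p2 or p3), w0   [neg-implies-rule on 3]
5. not p1, w0   [neg-implies-rule on 3]
6. p2 or p3, w1   [Dia-rule on 4: fresh world w1, w0Rw1]
7. p3, w1   [or-rule on 6 (branches; this branch)]
Accessibility: w0Rw0, w0Rw1, w1Rw0, w1Rw1
The negation has an open branch (countermodel exists).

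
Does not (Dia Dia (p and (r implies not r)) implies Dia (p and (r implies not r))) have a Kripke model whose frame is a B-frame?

Satisfiable

1. not (Dia Dia (p and (r implies not r)) implies Dia (p and (r implies not r))), w0
2. Dia Dia (p and (r implies not r)), w0
3. not Dia (p and (r implies not r)), w0
4. not (p and (r implies not r)), w0
5. not (r implies not r), w0
6. r, w0
7. Dia (p and (r implies not r)), w1
8. not (p and (r implies not r)), w1
9. not (r implies not r), w1
10. r, w1
11. p and (r implies not r), w2
12. p, w2
13. r implies not r, w2
14. not r, w2
Accessibility: w0Rw0, w0Rw1, w1Rw0, w1Rw1, w1Rw2, w2Rw1, w2Rw2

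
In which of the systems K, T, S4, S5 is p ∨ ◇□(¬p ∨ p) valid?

T, S4, S5

K-tableau for the negation ¬(p ∨ ◇□(¬p ∨ p)):
1. ¬(p ∨ ◇□(¬p ∨ p)), u
2. ¬p, u
3. ¬◇□(¬p ∨ p), u
Complete open branch: countermodel on a K-frame, so not valid in K.
T-tableau for the negation ¬(p ∨ ◇□(¬p ∨ p)):
1. ¬(p ∨ ◇□(¬p ∨ p)), u
2. ¬p, u
3. ¬◇□(¬p ∨ p), u
4. ¬□(¬p ∨ p), u
5. ¬(¬p ∨ p), v
6. p, v
7. ¬p, v
Accessibility: uRu, uRv, vRv
Branch closes: p and ¬p both at v.
Every branch closes (one shown): valid in T, hence also in S4, S5 (every theorem of T is a theorem of S4 and S5).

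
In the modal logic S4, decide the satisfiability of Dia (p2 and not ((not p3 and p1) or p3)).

1. Dia (p2 and not ((not p3 and p1) or p3)), w0
2. p2 and not ((not p3 and p1) or p3), w1
3. p2, w1
4. not ((not p3 and p1) or p3), w1
5. not (not p3 and p1), w1
6. not p3, w1
7. not p1, w1
Accessibility: w0Rw0, w0Rw1, w1Rw1

Yes, satisfiable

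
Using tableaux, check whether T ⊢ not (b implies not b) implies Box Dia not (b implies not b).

Tableau for the negation not (not (b implies not b) implies Box Dia not (b implies not b)):
1. not (not (b implies not b) implies Box Dia not (b implies not b)), u
2. not (b implies not b), u
3. not Box Dia not (b implies not b), u
4. b, u
5. not Dia not (b implies not b), v
6. b implies not b, v
7. not b, v
Accessibility: uRu, uRv, vRv
The negation has an open branch (countermodel exists).

Invalid (countermodel exists)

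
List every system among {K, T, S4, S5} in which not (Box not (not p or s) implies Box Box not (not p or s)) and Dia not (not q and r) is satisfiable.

T-tableau for the formula:
1. not (Box not (not p or s) implies Box Box not (not p or s)) and Dia not (not q and r), u
2. not (Box not (not p or s) implies Box Box not (not p or s)), u
3. Dia not (not q and r), u
4. Box not (not p or s), u
5. not Box Box not (not p or s), u
6. not (not p or s), u
7. p, u
8. not s, u
9. not (not q and r), v
10. not (not p or s), v
11. p, v
12. not s, v
13. not r, v
14. not Box not (not p or s), w
15. not (not p or s), w
16. p, w
17. not s, w
18. not p or s, x
19. s, x
Accessibility: uRu, uRv, uRw, vRv, wRw, wRx, xRx
Complete open branch: satisfiable in T, hence also in K (this T-model is also a K-model).
S4-tableau for the formula:
1. not (Box not (not p or s) implies Box Box not (not p or s)) and Dia not (not q and r), u
2. not (Box not (not p or s) implies Box Box not (not p or s)), u
3. Dia not (not q and r), u
4. Box not (not p or s), u
5. not Box Box not (not p or s), u
6. not (not p or s), u
7. p, u
8. not s, u
9. not (not q and r), v
10. not (not p or s), v
11. p, v
12. not s, v
13. not r, v
14. not Box not (not p or s), w
15. not (not p or s), w
16. p, w
17. not s, w
18. not p or s, x
19. not (not p or s), x
20. p, x
21. not s, x
22. s, x
Accessibility: uRu, uRv, uRw, uRx, vRv, wRw, wRx, xRx
Branch closes: s and not s both at x.
Every branch closes (one shown): unsatisfiable in S4, hence also in S5 (every S5-frame is an S4-frame).

K, T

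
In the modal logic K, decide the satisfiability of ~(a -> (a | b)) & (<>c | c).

No, unsatisfiable

1. ~(a -> (a | b)) & (<>c | c), u
2. ~(a -> (a | b)), u   [&-rule on 1]
3. <>c | c, u   [&-rule on 1]
4. a, u   [~->-rule on 2]
5. ~(a | b), u   [~->-rule on 2]
6. ~a, u   [~|-rule on 5]
7. ~b, u   [~|-rule on 5]
Branch closes: a and ~a both at u.
All branches of the tableau close; one closing branch shown above.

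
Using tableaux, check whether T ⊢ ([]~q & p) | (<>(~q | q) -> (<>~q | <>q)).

Valid

Tableau for the negation ~(([]~q & p) | (<>(~q | q) -> (<>~q | <>q))):
1. ~(([]~q & p) | (<>(~q | q) -> (<>~q | <>q))), w0
2. ~([]~q & p), w0
3. ~(<>(~q | q) -> (<>~q | <>q)), w0
4. <>(~q | q), w0
5. ~(<>~q | <>q), w0
6. ~<>~q, w0
7. ~<>q, w0
8. q, w0
9. ~q, w0
Accessibility: w0Rw0
Branch closes: q and ~q both at w0.
All branches of the negation close; one closing branch shown above.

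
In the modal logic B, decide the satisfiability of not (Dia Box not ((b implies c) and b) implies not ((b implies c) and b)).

Unsatisfiable

1. not (Dia Box not ((b implies c) and b) implies not ((b implies c) and b)), 0
2. Dia Box not ((b implies c) and b), 0
3. (b implies c) and b, 0
4. b implies c, 0
5. b, 0
6. c, 0
7. Box not ((b implies c) and b), 1
8. not ((b implies c) and b), 0
9. not ((b implies c) and b), 1
10. not (b implies c), 0
11. not c, 0
Accessibility: 0R0, 0R1, 1R0, 1R1
Branch closes: c and not c both at 0.
Every branch closes; the branch above is one of them.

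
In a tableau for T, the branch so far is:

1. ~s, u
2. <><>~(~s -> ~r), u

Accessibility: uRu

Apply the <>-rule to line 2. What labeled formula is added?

a fresh world v with uRv, and <>~(~s -> ~r) at v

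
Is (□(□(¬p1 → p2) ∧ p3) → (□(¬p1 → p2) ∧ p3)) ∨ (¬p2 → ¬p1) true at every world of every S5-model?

Valid

Tableau for the negation ¬((□(□(¬p1 → p2) ∧ p3) → (□(¬p1 → p2) ∧ p3)) ∨ (¬p2 → ¬p1)):
1. ¬((□(□(¬p1 → p2) ∧ p3) → (□(¬p1 → p2) ∧ p3)) ∨ (¬p2 → ¬p1)), u
2. ¬(□(□(¬p1 → p2) ∧ p3) → (□(¬p1 → p2) ∧ p3)), u   [¬∨-rule on 1]
3. ¬(¬p2 → ¬p1), u   [¬∨-rule on 1]
4. □(□(¬p1 → p2) ∧ p3), u   [¬→-rule on 2]
5. ¬(□(¬p1 → p2) ∧ p3), u   [¬→-rule on 2]
6. ¬p2, u   [¬→-rule on 3]
7. p1, u   [¬→-rule on 3]
8. □(¬p1 → p2) ∧ p3, u   [□-rule on 4 via uRu]
9. □(¬p1 → p2), u   [∧-rule on 8]
10. p3, u   [∧-rule on 8]
11. ¬p1 → p2, u   [□-rule on 9 via uRu]
12. ¬□(¬p1 → p2), u   [¬∧-rule on 5 (branches; this branch)]
13. ¬(¬p1 → p2), v   [¬□-rule on 12: fresh world v, uRv]
14. ¬p1, v   [¬→-rule on 13]
15. ¬p2, v   [¬→-rule on 13]
16. □(¬p1 → p2) ∧ p3, v   [□-rule on 4 via uRv]
17. □(¬p1 → p2), v   [∧-rule on 16]
18. p3, v   [∧-rule on 16]
19. ¬p1 → p2, v   [□-rule on 9 via uRv]
20. p2, v   [→-rule on 19 (branches; this branch)]
Accessibility: uRu, uRv, vRu, vRv
Branch closes: p2 and ¬p2 both at v.
Every branch of the negation's tableau closes; the branch above is one of them.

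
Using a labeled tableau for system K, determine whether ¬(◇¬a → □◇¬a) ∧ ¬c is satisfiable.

Yes, satisfiable

1. ¬(◇¬a → □◇¬a) ∧ ¬c, u
2. ¬(◇¬a → □◇¬a), u
3. ¬c, u
4. ◇¬a, u
5. ¬□◇¬a, u
6. ¬a, v
7. ¬◇¬a, w
Accessibility: uRv, uRw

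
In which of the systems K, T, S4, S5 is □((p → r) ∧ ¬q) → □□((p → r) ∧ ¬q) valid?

S4-tableau for the negation ¬(□((p → r) ∧ ¬q) → □□((p → r) ∧ ¬q)):
1. ¬(□((p → r) ∧ ¬q) → □□((p → r) ∧ ¬q)), u
2. □((p → r) ∧ ¬q), u
3. ¬□□((p → r) ∧ ¬q), u
4. (p → r) ∧ ¬q, u
5. p → r, u
6. ¬q, u
7. r, u
8. ¬□((p → r) ∧ ¬q), v
9. (p → r) ∧ ¬q, v
10. p → r, v
11. ¬q, v
12. r, v
13. ¬((p → r) ∧ ¬q), w
14. (p → r) ∧ ¬q, w
15. p → r, w
16. ¬q, w
17. ¬(p → r), w
18. p, w
19. ¬r, w
20. r, w
Accessibility: uRu, uRv, uRw, vRv, vRw, wRw
Branch closes: r and ¬r both at w.
Every branch closes (one shown): valid in S4, hence also in S5 (every theorem of S4 is a theorem of S5).
T-tableau for the negation ¬(□((p → r) ∧ ¬q) → □□((p → r) ∧ ¬q)):
1. ¬(□((p → r) ∧ ¬q) → □□((p → r) ∧ ¬q)), u
2. □((p → r) ∧ ¬q), u
3. ¬□□((p → r) ∧ ¬q), u
4. (p → r) ∧ ¬q, u
5. p → r, u
6. ¬q, u
7. r, u
8. ¬□((p → r) ∧ ¬q), v
9. (p → r) ∧ ¬q, v
10. p → r, v
11. ¬q, v
12. r, v
13. ¬((p → r) ∧ ¬q), w
14. q, w
Accessibility: uRu, uRv, vRv, vRw, wRw
Complete open branch: countermodel on a T-frame, so not valid in T, nor in K (the same frame is also a K-frame).

S4, S5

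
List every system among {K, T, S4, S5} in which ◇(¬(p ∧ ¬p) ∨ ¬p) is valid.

K-tableau for the negation ¬◇(¬(p ∧ ¬p) ∨ ¬p):
1. ¬◇(¬(p ∧ ¬p) ∨ ¬p), u
Complete open branch: countermodel on a K-frame, so not valid in K.
T-tableau for the negation ¬◇(¬(p ∧ ¬p) ∨ ¬p):
1. ¬◇(¬(p ∧ ¬p) ∨ ¬p), u
2. ¬(¬(p ∧ ¬p) ∨ ¬p), u
3. p ∧ ¬p, u
4. p, u
5. ¬p, u
Accessibility: uRu
Branch closes: p and ¬p both at u.
Every branch closes (one shown): valid in T, hence also in S4, S5 (every theorem of T is a theorem of S4 and S5).

T, S4, S5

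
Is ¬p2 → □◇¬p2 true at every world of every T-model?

Tableau for the negation ¬(¬p2 → □◇¬p2):
1. ¬(¬p2 → □◇¬p2), u
2. ¬p2, u
3. ¬□◇¬p2, u
4. ¬◇¬p2, v
5. p2, v
Accessibility: uRu, uRv, vRv
The negation has an open branch (countermodel exists).

Not valid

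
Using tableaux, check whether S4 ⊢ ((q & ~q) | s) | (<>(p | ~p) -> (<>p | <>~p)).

Valid

Tableau for the negation ~(((q & ~q) | s) | (<>(p | ~p) -> (<>p | <>~p))):
1. ~(((q & ~q) | s) | (<>(p | ~p) -> (<>p | <>~p))), 0
2. ~((q & ~q) | s), 0
3. ~(<>(p | ~p) -> (<>p | <>~p)), 0
4. ~(q & ~q), 0
5. ~s, 0
6. <>(p | ~p), 0
7. ~(<>p | <>~p), 0
8. ~<>p, 0
9. ~<>~p, 0
10. ~p, 0
11. p, 0
Accessibility: 0R0
Branch closes: p and ~p both at 0.
All branches of the negation close; one closing branch shown above.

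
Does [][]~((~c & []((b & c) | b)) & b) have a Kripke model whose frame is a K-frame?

Yes, satisfiable

1. [][]~((~c & []((b & c) | b)) & b), w0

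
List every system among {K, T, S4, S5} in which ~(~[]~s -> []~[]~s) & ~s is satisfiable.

S4-tableau for the formula:
1. ~(~[]~s -> []~[]~s) & ~s, 0
2. ~(~[]~s -> []~[]~s), 0   [&-rule on 1]
3. ~s, 0   [&-rule on 1]
4. ~[]~s, 0   [~->-rule on 2]
5. ~[]~[]~s, 0   [~->-rule on 2]
6. s, 1   [~[]-rule on 4: fresh world 1, 0R1]
7. []~s, 2   [~[]-rule on 5: fresh world 2, 0R2]
8. ~s, 2   [[]-rule on 7 via 2R2]
Accessibility: 0R0, 0R1, 0R2, 1R1, 2R2
Complete open branch: satisfiable in S4, hence also in K, T (this S4-model is also a K-model and a T-model).
S5-tableau for the formula:
1. ~(~[]~s -> []~[]~s) & ~s, 0
2. ~(~[]~s -> []~[]~s), 0   [&-rule on 1]
3. ~s, 0   [&-rule on 1]
4. ~[]~s, 0   [~->-rule on 2]
5. ~[]~[]~s, 0   [~->-rule on 2]
6. s, 1   [~[]-rule on 4: fresh world 1, 0R1]
7. []~s, 2   [~[]-rule on 5: fresh world 2, 0R2]
8. ~s, 1   [[]-rule on 7 via 2R1]
Accessibility: 0R0, 0R1, 0R2, 1R0, 1R1, 1R2, 2R0, 2R1, 2R2
Branch closes: s and ~s both at 1.
Every branch closes (one shown): unsatisfiable in S5.

K, T, S4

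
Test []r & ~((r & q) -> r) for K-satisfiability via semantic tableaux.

Unsatisfiable

1. []r & ~((r & q) -> r), 0
2. []r, 0
3. ~((r & q) -> r), 0
4. r & q, 0
5. ~r, 0
6. r, 0
7. q, 0
Branch closes: r and ~r both at 0.
Every branch closes; the branch above is one of them.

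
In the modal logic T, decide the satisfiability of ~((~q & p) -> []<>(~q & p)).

Satisfiable (open branch found)

1. ~((~q & p) -> []<>(~q & p)), w0
2. ~q & p, w0
3. ~[]<>(~q & p), w0
4. ~q, w0
5. p, w0
6. ~<>(~q & p), w1
7. ~(~q & p), w1
8. ~p, w1
Accessibility: w0Rw0, w0Rw1, w1Rw1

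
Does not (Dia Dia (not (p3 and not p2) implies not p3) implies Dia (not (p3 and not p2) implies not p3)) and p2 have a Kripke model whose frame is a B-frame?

Satisfiable

1. not (Dia Dia (not (p3 and not p2) implies not p3) implies Dia (not (p3 and not p2) implies not p3)) and p2, 0
2. not (Dia Dia (not (p3 and not p2) implies not p3) implies Dia (not (p3 and not p2) implies not p3)), 0
3. p2, 0
4. Dia Dia (not (p3 and not p2) implies not p3), 0
5. not Dia (not (p3 and not p2) implies not p3), 0
6. not (not (p3 and not p2) implies not p3), 0
7. not (p3 and not p2), 0
8. p3, 0
9. Dia (not (p3 and not p2) implies not p3), 1
10. not (not (p3 and not p2) implies not p3), 1
11. not (p3 and not p2), 1
12. p3, 1
13. p2, 1
14. not (p3 and not p2) implies not p3, 2
15. not p3, 2
Accessibility: 0R0, 0R1, 1R0, 1R1, 1R2, 2R1, 2R2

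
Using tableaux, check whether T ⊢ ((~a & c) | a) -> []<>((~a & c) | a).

Not valid

Tableau for the negation ~(((~a & c) | a) -> []<>((~a & c) | a)):
1. ~(((~a & c) | a) -> []<>((~a & c) | a)), 0
2. (~a & c) | a, 0
3. ~[]<>((~a & c) | a), 0
4. a, 0
5. ~<>((~a & c) | a), 1
6. ~((~a & c) | a), 1
7. ~(~a & c), 1
8. ~a, 1
9. ~c, 1
Accessibility: 0R0, 0R1, 1R1
The negation has an open branch (countermodel exists).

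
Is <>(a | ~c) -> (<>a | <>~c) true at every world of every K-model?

Valid in K

Tableau for the negation ~(<>(a | ~c) -> (<>a | <>~c)):
1. ~(<>(a | ~c) -> (<>a | <>~c)), u
2. <>(a | ~c), u
3. ~(<>a | <>~c), u
4. ~<>a, u
5. ~<>~c, u
6. a | ~c, v
7. ~a, v
8. c, v
9. ~c, v
Accessibility: uRv
Branch closes: c and ~c both at v.
All branches of the negation close; one closing branch shown above.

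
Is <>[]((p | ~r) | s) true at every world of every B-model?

Tableau for the negation ~<>[]((p | ~r) | s):
1. ~<>[]((p | ~r) | s), 0
2. ~[]((p | ~r) | s), 0   [~<>-rule on 1 via 0R0]
3. ~((p | ~r) | s), 1   [~[]-rule on 2: fresh world 1, 0R1]
4. ~(p | ~r), 1   [~|-rule on 3]
5. ~s, 1   [~|-rule on 3]
6. ~p, 1   [~|-rule on 4]
7. r, 1   [~|-rule on 4]
8. ~[]((p | ~r) | s), 1   [~<>-rule on 1 via 0R1]
9. ~((p | ~r) | s), 2   [~[]-rule on 8: fresh world 2, 1R2]
10. ~(p | ~r), 2   [~|-rule on 9]
11. ~s, 2   [~|-rule on 9]
12. ~p, 2   [~|-rule on 10]
13. r, 2   [~|-rule on 10]
Accessibility: 0R0, 0R1, 1R0, 1R1, 1R2, 2R1, 2R2
The negation has an open branch (countermodel exists).

No, not valid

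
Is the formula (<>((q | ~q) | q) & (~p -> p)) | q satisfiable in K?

Satisfiable (open branch found)

1. (<>((q | ~q) | q) & (~p -> p)) | q, 0
2. q, 0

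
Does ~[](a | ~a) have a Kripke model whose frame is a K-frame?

Unsatisfiable (every branch closes)

1. ~[](a | ~a), w0
2. ~(a | ~a), w1   [~[]-rule on 1: fresh world w1, w0Rw1]
3. ~a, w1   [~|-rule on 2]
4. a, w1   [~|-rule on 2]
Accessibility: w0Rw1
Branch closes: a and ~a both at w1.
Every branch closes; the branch above is one of them.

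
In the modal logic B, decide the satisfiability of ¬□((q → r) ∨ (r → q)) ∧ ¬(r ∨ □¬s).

1. ¬□((q → r) ∨ (r → q)) ∧ ¬(r ∨ □¬s), u
2. ¬□((q → r) ∨ (r → q)), u   [∧-rule on 1]
3. ¬(r ∨ □¬s), u   [∧-rule on 1]
4. ¬r, u   [¬∨-rule on 3]
5. ¬□¬s, u   [¬∨-rule on 3]
6. ¬((q → r) ∨ (r → q)), v   [¬□-rule on 2: fresh world v, uRv]
7. ¬(q → r), v   [¬∨-rule on 6]
8. ¬(r → q), v   [¬∨-rule on 6]
9. q, v   [¬→-rule on 7]
10. ¬r, v   [¬→-rule on 7]
11. r, v   [¬→-rule on 8]
12. ¬q, v   [¬→-rule on 8]
Accessibility: uRu, uRv, vRu, vRv
Branch closes: r and ¬r both at v.
All branches of the tableau close; one closing branch shown above.

Unsatisfiable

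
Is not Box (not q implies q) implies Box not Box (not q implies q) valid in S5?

Valid in S5

Tableau for the negation not (not Box (not q implies q) implies Box not Box (not q implies q)):
1. not (not Box (not q implies q) implies Box not Box (not q implies q)), u
2. not Box (not q implies q), u
3. not Box not Box (not q implies q), u
4. not (not q implies q), v
5. not q, v
6. Box (not q implies q), w
7. not q implies q, u
8. not q implies q, v
9. not q implies q, w
10. q, u
11. q, v
Accessibility: uRu, uRv, uRw, vRu, vRv, vRw, wRu, wRv, wRw
Branch closes: q and not q both at v.
All branches of the negation close; one closing branch shown above.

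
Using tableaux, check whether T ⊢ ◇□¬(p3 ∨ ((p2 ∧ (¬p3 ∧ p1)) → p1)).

Tableau for the negation ¬◇□¬(p3 ∨ ((p2 ∧ (¬p3 ∧ p1)) → p1)):
1. ¬◇□¬(p3 ∨ ((p2 ∧ (¬p3 ∧ p1)) → p1)), 0
2. ¬□¬(p3 ∨ ((p2 ∧ (¬p3 ∧ p1)) → p1)), 0
3. p3 ∨ ((p2 ∧ (¬p3 ∧ p1)) → p1), 1
4. ¬□¬(p3 ∨ ((p2 ∧ (¬p3 ∧ p1)) → p1)), 1
5. (p2 ∧ (¬p3 ∧ p1)) → p1, 1
6. p1, 1
7. p3 ∨ ((p2 ∧ (¬p3 ∧ p1)) → p1), 2
8. (p2 ∧ (¬p3 ∧ p1)) → p1, 2
9. p1, 2
Accessibility: 0R0, 0R1, 1R1, 1R2, 2R2
The negation has an open branch (countermodel exists).

Not valid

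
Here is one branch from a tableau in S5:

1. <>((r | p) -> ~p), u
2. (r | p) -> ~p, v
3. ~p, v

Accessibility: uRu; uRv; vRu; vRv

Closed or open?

No world carries both an atom and its negation.

Open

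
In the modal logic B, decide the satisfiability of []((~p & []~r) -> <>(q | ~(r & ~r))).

1. []((~p & []~r) -> <>(q | ~(r & ~r))), 0
2. (~p & []~r) -> <>(q | ~(r & ~r)), 0
3. <>(q | ~(r & ~r)), 0
4. q | ~(r & ~r), 1
5. (~p & []~r) -> <>(q | ~(r & ~r)), 1
6. ~(r & ~r), 1
7. <>(q | ~(r & ~r)), 1
8. r, 1
9. q | ~(r & ~r), 2
10. ~(r & ~r), 2
11. r, 2
Accessibility: 0R0, 0R1, 1R0, 1R1, 1R2, 2R1, 2R2

Satisfiable (open branch found)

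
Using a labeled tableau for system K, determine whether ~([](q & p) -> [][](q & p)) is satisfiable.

Satisfiable (open branch found)

1. ~([](q & p) -> [][](q & p)), u
2. [](q & p), u   [~->-rule on 1]
3. ~[][](q & p), u   [~->-rule on 1]
4. ~[](q & p), v   [~[]-rule on 3: fresh world v, uRv]
5. q & p, v   [[]-rule on 2 via uRv]
6. q, v   [&-rule on 5]
7. p, v   [&-rule on 5]
8. ~(q & p), w   [~[]-rule on 4: fresh world w, vRw]
9. ~p, w   [~&-rule on 8 (branches; this branch)]
Accessibility: uRv, vRw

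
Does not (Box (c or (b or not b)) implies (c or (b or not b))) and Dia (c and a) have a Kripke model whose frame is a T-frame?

1. not (Box (c or (b or not b)) implies (c or (b or not b))) and Dia (c and a), 0
2. not (Box (c or (b or not b)) implies (c or (b or not b))), 0
3. Dia (c and a), 0
4. Box (c or (b or not b)), 0
5. not (c or (b or not b)), 0
6. not c, 0
7. not (b or not b), 0
8. not b, 0
9. b, 0
Accessibility: 0R0
Branch closes: b and not b both at 0.
All branches of the tableau close; one closing branch shown above.

No, unsatisfiable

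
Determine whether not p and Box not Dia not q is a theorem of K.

Tableau for the negation not (not p and Box not Dia not q):
1. not (not p and Box not Dia not q), 0
2. not Box not Dia not q, 0
3. Dia not q, 1
4. not q, 2
Accessibility: 0R1, 1R2
The negation has an open branch (countermodel exists).

No, not valid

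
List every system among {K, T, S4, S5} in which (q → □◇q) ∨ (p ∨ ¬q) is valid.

S4-tableau for the negation ¬((q → □◇q) ∨ (p ∨ ¬q)):
1. ¬((q → □◇q) ∨ (p ∨ ¬q)), w0
2. ¬(q → □◇q), w0
3. ¬(p ∨ ¬q), w0
4. q, w0
5. ¬□◇q, w0
6. ¬p, w0
7. ¬◇q, w1
8. ¬q, w1
Accessibility: w0Rw0, w0Rw1, w1Rw1
Complete open branch: countermodel on an S4-frame, so not valid in S4, nor in K, T (the same frame is also a K-frame and a T-frame).
S5-tableau for the negation ¬((q → □◇q) ∨ (p ∨ ¬q)):
1. ¬((q → □◇q) ∨ (p ∨ ¬q)), w0
2. ¬(q → □◇q), w0
3. ¬(p ∨ ¬q), w0
4. q, w0
5. ¬□◇q, w0
6. ¬p, w0
7. ¬◇q, w1
8. ¬q, w0
Accessibility: w0Rw0, w0Rw1, w1Rw0, w1Rw1
Branch closes: q and ¬q both at w0.
Every branch closes (one shown): valid in S5.

S5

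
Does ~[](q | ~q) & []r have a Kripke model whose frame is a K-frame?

Unsatisfiable

1. ~[](q | ~q) & []r, u
2. ~[](q | ~q), u
3. []r, u
4. ~(q | ~q), v
5. ~q, v
6. q, v
Accessibility: uRv
Branch closes: q and ~q both at v.
(One branch shown.) All branches close.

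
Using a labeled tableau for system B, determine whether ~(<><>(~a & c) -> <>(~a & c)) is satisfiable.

Satisfiable

1. ~(<><>(~a & c) -> <>(~a & c)), w0
2. <><>(~a & c), w0
3. ~<>(~a & c), w0
4. ~(~a & c), w0
5. ~c, w0
6. <>(~a & c), w1
7. ~(~a & c), w1
8. ~c, w1
9. ~a & c, w2
10. ~a, w2
11. c, w2
Accessibility: w0Rw0, w0Rw1, w1Rw0, w1Rw1, w1Rw2, w2Rw1, w2Rw2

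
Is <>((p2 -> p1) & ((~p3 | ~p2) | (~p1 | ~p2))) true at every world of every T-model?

Not valid

Tableau for the negation ~<>((p2 -> p1) & ((~p3 | ~p2) | (~p1 | ~p2))):
1. ~<>((p2 -> p1) & ((~p3 | ~p2) | (~p1 | ~p2))), 0
2. ~((p2 -> p1) & ((~p3 | ~p2) | (~p1 | ~p2))), 0
3. ~((~p3 | ~p2) | (~p1 | ~p2)), 0
4. ~(~p3 | ~p2), 0
5. ~(~p1 | ~p2), 0
6. p3, 0
7. p2, 0
8. p1, 0
Accessibility: 0R0
The negation has an open branch (countermodel exists).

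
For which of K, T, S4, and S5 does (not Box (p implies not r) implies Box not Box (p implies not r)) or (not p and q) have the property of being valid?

S5-tableau for the negation not ((not Box (p implies not r) implies Box not Box (p implies not r)) or (not p and q)):
1. not ((not Box (p implies not r) implies Box not Box (p implies not r)) or (not p and q)), 0
2. not (not Box (p implies not r) implies Box not Box (p implies not r)), 0   [neg-or-rule on 1]
3. not (not p and q), 0   [neg-or-rule on 1]
4. not Box (p implies not r), 0   [neg-implies-rule on 2]
5. not Box not Box (p implies not r), 0   [neg-implies-rule on 2]
6. not q, 0   [neg-and-rule on 3 (branches; this branch)]
7. not (p implies not r), 1   [neg-Box-rule on 4: fresh world 1, 0R1]
8. p, 1   [neg-implies-rule on 7]
9. r, 1   [neg-implies-rule on 7]
10. Box (p implies not r), 2   [neg-Box-rule on 5: fresh world 2, 0R2]
11. p implies not r, 0   [Box-rule on 10 via 2R0]
12. p implies not r, 1   [Box-rule on 10 via 2R1]
13. p implies not r, 2   [Box-rule on 10 via 2R2]
14. not r, 0   [implies-rule on 11 (branches; this branch)]
15. not r, 1   [implies-rule on 12 (branches; this branch)]
Accessibility: 0R0, 0R1, 0R2, 1R0, 1R1, 1R2, 2R0, 2R1, 2R2
Branch closes: r and not r both at 1.
Every branch closes (one shown): valid in S5.
S4-tableau for the negation not ((not Box (p implies not r) implies Box not Box (p implies not r)) or (not p and q)):
1. not ((not Box (p implies not r) implies Box not Box (p implies not r)) or (not p and q)), 0
2. not (not Box (p implies not r) implies Box not Box (p implies not r)), 0   [neg-or-rule on 1]
3. not (not p and q), 0   [neg-or-rule on 1]
4. not Box (p implies not r), 0   [neg-implies-rule on 2]
5. not Box not Box (p implies not r), 0   [neg-implies-rule on 2]
6. not q, 0   [neg-and-rule on 3 (branches; this branch)]
7. not (p implies not r), 1   [neg-Box-rule on 4: fresh world 1, 0R1]
8. p, 1   [neg-implies-rule on 7]
9. r, 1   [neg-implies-rule on 7]
10. Box (p implies not r), 2   [neg-Box-rule on 5: fresh world 2, 0R2]
11. p implies not r, 2   [Box-rule on 10 via 2R2]
12. not r, 2   [implies-rule on 11 (branches; this branch)]
Accessibility: 0R0, 0R1, 0R2, 1R1, 2R2
Complete open branch: countermodel on an S4-frame, so not valid in S4, nor in K, T (the same frame is also a K-frame and a T-frame).

S5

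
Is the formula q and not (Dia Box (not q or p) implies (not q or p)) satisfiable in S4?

Yes, satisfiable

1. q and not (Dia Box (not q or p) implies (not q or p)), 0
2. q, 0
3. not (Dia Box (not q or p) implies (not q or p)), 0
4. Dia Box (not q or p), 0
5. not (not q or p), 0
6. not p, 0
7. Box (not q or p), 1
8. not q or p, 1
9. p, 1
Accessibility: 0R0, 0R1, 1R1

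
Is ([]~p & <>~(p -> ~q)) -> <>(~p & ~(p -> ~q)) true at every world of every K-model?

Valid

Tableau for the negation ~(([]~p & <>~(p -> ~q)) -> <>(~p & ~(p -> ~q))):
1. ~(([]~p & <>~(p -> ~q)) -> <>(~p & ~(p -> ~q))), 0
2. []~p & <>~(p -> ~q), 0
3. ~<>(~p & ~(p -> ~q)), 0
4. []~p, 0
5. <>~(p -> ~q), 0
6. ~(p -> ~q), 1
7. p, 1
8. q, 1
9. ~(~p & ~(p -> ~q)), 1
10. ~p, 1
Accessibility: 0R1
Branch closes: p and ~p both at 1.
Every branch of the negation's tableau closes; the branch above is one of them.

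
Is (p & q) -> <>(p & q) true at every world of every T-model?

Tableau for the negation ~((p & q) -> <>(p & q)):
1. ~((p & q) -> <>(p & q)), u
2. p & q, u
3. ~<>(p & q), u
4. p, u
5. q, u
6. ~(p & q), u
7. ~q, u
Accessibility: uRu
Branch closes: q and ~q both at u.
Every branch of the negation's tableau closes; the branch above is one of them.

Valid in T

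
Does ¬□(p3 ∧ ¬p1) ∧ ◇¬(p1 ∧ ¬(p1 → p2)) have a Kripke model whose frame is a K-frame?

1. ¬□(p3 ∧ ¬p1) ∧ ◇¬(p1 ∧ ¬(p1 → p2)), w0
2. ¬□(p3 ∧ ¬p1), w0
3. ◇¬(p1 ∧ ¬(p1 → p2)), w0
4. ¬(p3 ∧ ¬p1), w1
5. p1, w1
6. ¬(p1 ∧ ¬(p1 → p2)), w2
7. p1 → p2, w2
8. p2, w2
Accessibility: w0Rw1, w0Rw2

Yes, satisfiable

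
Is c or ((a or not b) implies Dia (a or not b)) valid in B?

Tableau for the negation not (c or ((a or not b) implies Dia (a or not b))):
1. not (c or ((a or not b) implies Dia (a or not b))), 0
2. not c, 0   [neg-or-rule on 1]
3. not ((a or not b) implies Dia (a or not b)), 0   [neg-or-rule on 1]
4. a or not b, 0   [neg-implies-rule on 3]
5. not Dia (a or not b), 0   [neg-implies-rule on 3]
6. not (a or not b), 0   [neg-Dia-rule on 5 via 0R0]
7. not a, 0   [neg-or-rule on 6]
8. b, 0   [neg-or-rule on 6]
9. not b, 0   [or-rule on 4 (branches; this branch)]
Accessibility: 0R0
Branch closes: b and not b both at 0.
Every branch of the negation's tableau closes; the branch above is one of them.

Valid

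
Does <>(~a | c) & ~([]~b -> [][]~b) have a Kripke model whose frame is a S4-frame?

Unsatisfiable (every branch closes)

1. <>(~a | c) & ~([]~b -> [][]~b), 0
2. <>(~a | c), 0
3. ~([]~b -> [][]~b), 0
4. []~b, 0
5. ~[][]~b, 0
6. ~b, 0
7. ~a | c, 1
8. ~b, 1
9. c, 1
10. ~[]~b, 2
11. ~b, 2
12. b, 3
13. ~b, 3
Accessibility: 0R0, 0R1, 0R2, 0R3, 1R1, 2R2, 2R3, 3R3
Branch closes: b and ~b both at 3.
Every branch closes; the branch above is one of them.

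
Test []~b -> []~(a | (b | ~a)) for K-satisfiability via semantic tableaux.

Yes, satisfiable

1. []~b -> []~(a | (b | ~a)), w0
2. []~(a | (b | ~a)), w0   [->-rule on 1 (branches; this branch)]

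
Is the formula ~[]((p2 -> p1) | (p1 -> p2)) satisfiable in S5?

1. ~[]((p2 -> p1) | (p1 -> p2)), w0
2. ~((p2 -> p1) | (p1 -> p2)), w1
3. ~(p2 -> p1), w1
4. ~(p1 -> p2), w1
5. p2, w1
6. ~p1, w1
7. p1, w1
8. ~p2, w1
Accessibility: w0Rw0, w0Rw1, w1Rw0, w1Rw1
Branch closes: p1 and ~p1 both at w1.
Every branch closes; the branch above is one of them.

No, unsatisfiable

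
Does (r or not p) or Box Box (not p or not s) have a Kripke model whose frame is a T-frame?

1. (r or not p) or Box Box (not p or not s), w0
2. Box Box (not p or not s), w0
3. Box (not p or not s), w0
4. not p or not s, w0
5. not s, w0
Accessibility: w0Rw0

Yes, satisfiable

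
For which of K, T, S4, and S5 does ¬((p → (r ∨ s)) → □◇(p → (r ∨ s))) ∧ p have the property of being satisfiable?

S4-tableau for the formula:
1. ¬((p → (r ∨ s)) → □◇(p → (r ∨ s))) ∧ p, 0
2. ¬((p → (r ∨ s)) → □◇(p → (r ∨ s))), 0
3. p, 0
4. p → (r ∨ s), 0
5. ¬□◇(p → (r ∨ s)), 0
6. r ∨ s, 0
7. s, 0
8. ¬◇(p → (r ∨ s)), 1
9. ¬(p → (r ∨ s)), 1
10. p, 1
11. ¬(r ∨ s), 1
12. ¬r, 1
13. ¬s, 1
Accessibility: 0R0, 0R1, 1R1
Complete open branch: satisfiable in S4, hence also in K, T (this S4-model is also a K-model and a T-model).
S5-tableau for the formula:
1. ¬((p → (r ∨ s)) → □◇(p → (r ∨ s))) ∧ p, 0
2. ¬((p → (r ∨ s)) → □◇(p → (r ∨ s))), 0
3. p, 0
4. p → (r ∨ s), 0
5. ¬□◇(p → (r ∨ s)), 0
6. r ∨ s, 0
7. s, 0
8. ¬◇(p → (r ∨ s)), 1
9. ¬(p → (r ∨ s)), 0
10. ¬(r ∨ s), 0
11. ¬r, 0
12. ¬s, 0
Accessibility: 0R0, 0R1, 1R0, 1R1
Branch closes: s and ¬s both at 0.
Every branch closes (one shown): unsatisfiable in S5.

K, T, S4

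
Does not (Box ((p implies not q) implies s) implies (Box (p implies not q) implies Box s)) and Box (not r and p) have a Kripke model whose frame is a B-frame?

1. not (Box ((p implies not q) implies s) implies (Box (p implies not q) implies Box s)) and Box (not r and p), w0
2. not (Box ((p implies not q) implies s) implies (Box (p implies not q) implies Box s)), w0
3. Box (not r and p), w0
4. Box ((p implies not q) implies s), w0
5. not (Box (p implies not q) implies Box s), w0
6. Box (p implies not q), w0
7. not Box s, w0
8. not r and p, w0
9. not r, w0
10. p, w0
11. (p implies not q) implies s, w0
12. p implies not q, w0
13. s, w0
14. not q, w0
15. not s, w1
16. not r and p, w1
17. not r, w1
18. p, w1
19. (p implies not q) implies s, w1
20. p implies not q, w1
21. not (p implies not q), w1
22. q, w1
23. not q, w1
Accessibility: w0Rw0, w0Rw1, w1Rw0, w1Rw1
Branch closes: q and not q both at w1.
Every branch closes; the branch above is one of them.

Unsatisfiable (every branch closes)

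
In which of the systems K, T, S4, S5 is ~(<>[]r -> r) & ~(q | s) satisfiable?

K, T, S4

S4-tableau for the formula:
1. ~(<>[]r -> r) & ~(q | s), u
2. ~(<>[]r -> r), u
3. ~(q | s), u
4. <>[]r, u
5. ~r, u
6. ~q, u
7. ~s, u
8. []r, v
9. r, v
Accessibility: uRu, uRv, vRv
Complete open branch: satisfiable in S4, hence also in K, T (this S4-model is also a K-model and a T-model).
S5-tableau for the formula:
1. ~(<>[]r -> r) & ~(q | s), u
2. ~(<>[]r -> r), u
3. ~(q | s), u
4. <>[]r, u
5. ~r, u
6. ~q, u
7. ~s, u
8. []r, v
9. r, u
Accessibility: uRu, uRv, vRu, vRv
Branch closes: r and ~r both at u.
Every branch closes (one shown): unsatisfiable in S5.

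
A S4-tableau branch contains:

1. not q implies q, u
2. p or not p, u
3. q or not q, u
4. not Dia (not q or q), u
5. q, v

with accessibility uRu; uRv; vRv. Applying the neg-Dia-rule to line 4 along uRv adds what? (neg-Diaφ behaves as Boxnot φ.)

neg-Diaφ behaves as Boxnot φ: propagate the negated body to each accessible world.

not (not q or q), v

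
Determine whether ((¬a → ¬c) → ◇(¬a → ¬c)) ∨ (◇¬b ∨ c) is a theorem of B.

Valid

Tableau for the negation ¬(((¬a → ¬c) → ◇(¬a → ¬c)) ∨ (◇¬b ∨ c)):
1. ¬(((¬a → ¬c) → ◇(¬a → ¬c)) ∨ (◇¬b ∨ c)), 0
2. ¬((¬a → ¬c) → ◇(¬a → ¬c)), 0   [¬∨-rule on 1]
3. ¬(◇¬b ∨ c), 0   [¬∨-rule on 1]
4. ¬a → ¬c, 0   [¬→-rule on 2]
5. ¬◇(¬a → ¬c), 0   [¬→-rule on 2]
6. ¬◇¬b, 0   [¬∨-rule on 3]
7. ¬c, 0   [¬∨-rule on 3]
8. ¬(¬a → ¬c), 0   [¬◇-rule on 5 via 0R0]
9. ¬a, 0   [¬→-rule on 8]
10. c, 0   [¬→-rule on 8]
Accessibility: 0R0
Branch closes: c and ¬c both at 0.
All branches of the negation close; one closing branch shown above.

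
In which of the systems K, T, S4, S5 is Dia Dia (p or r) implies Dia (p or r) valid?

S4, S5

S4-tableau for the negation not (Dia Dia (p or r) implies Dia (p or r)):
1. not (Dia Dia (p or r) implies Dia (p or r)), w0
2. Dia Dia (p or r), w0
3. not Dia (p or r), w0
4. not (p or r), w0
5. not p, w0
6. not r, w0
7. Dia (p or r), w1
8. not (p or r), w1
9. not p, w1
10. not r, w1
11. p or r, w2
12. not (p or r), w2
13. not p, w2
14. not r, w2
15. r, w2
Accessibility: w0Rw0, w0Rw1, w0Rw2, w1Rw1, w1Rw2, w2Rw2
Branch closes: r and not r both at w2.
Every branch closes (one shown): valid in S4, hence also in S5 (every theorem of S4 is a theorem of S5).
T-tableau for the negation not (Dia Dia (p or r) implies Dia (p or r)):
1. not (Dia Dia (p or r) implies Dia (p or r)), w0
2. Dia Dia (p or r), w0
3. not Dia (p or r), w0
4. not (p or r), w0
5. not p, w0
6. not r, w0
7. Dia (p or r), w1
8. not (p or r), w1
9. not p, w1
10. not r, w1
11. p or r, w2
12. r, w2
Accessibility: w0Rw0, w0Rw1, w1Rw1, w1Rw2, w2Rw2
Complete open branch: countermodel on a T-frame, so not valid in T, nor in K (the same frame is also a K-frame).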